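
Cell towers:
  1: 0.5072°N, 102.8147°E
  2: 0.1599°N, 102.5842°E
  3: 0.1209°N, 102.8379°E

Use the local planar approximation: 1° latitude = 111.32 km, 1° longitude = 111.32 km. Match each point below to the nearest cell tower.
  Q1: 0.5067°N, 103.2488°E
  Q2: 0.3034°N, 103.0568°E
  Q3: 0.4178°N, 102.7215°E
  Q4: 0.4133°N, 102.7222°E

Q1 at 0.5067°N, 103.2488°E:
  1: √((0.0005·111.32)² + (-0.4341·111.32)²) = √(0.003098 + 2335.210136) = 48.3240 km
  2: √((-0.3468·111.32)² + (-0.6646·111.32)²) = √(1490.405941 + 5473.524536) = 83.4502 km
  3: √((-0.3858·111.32)² + (-0.4109·111.32)²) = √(1844.466798 + 2092.274576) = 62.7435 km
  → nearest: 1 (48.3240 km)
Q2 at 0.3034°N, 103.0568°E:
  1: √((0.2038·111.32)² + (-0.2421·111.32)²) = √(514.700695 + 726.333331) = 35.2283 km
  2: √((-0.1435·111.32)² + (-0.4726·111.32)²) = √(255.182094 + 2767.794423) = 54.9816 km
  3: √((-0.1825·111.32)² + (-0.2189·111.32)²) = √(412.735793 + 593.796890) = 31.7259 km
  → nearest: 3 (31.7259 km)
Q3 at 0.4178°N, 102.7215°E:
  1: √((0.0894·111.32)² + (0.0932·111.32)²) = √(99.042463 + 107.641123) = 14.3765 km
  2: √((-0.2579·111.32)² + (-0.1373·111.32)²) = √(824.231256 + 233.607870) = 32.5244 km
  3: √((-0.2969·111.32)² + (0.1164·111.32)²) = √(1092.362520 + 167.900642) = 35.5002 km
  → nearest: 1 (14.3765 km)
Q4 at 0.4133°N, 102.7222°E:
  1: √((0.0939·111.32)² + (0.0925·111.32)²) = √(109.264122 + 106.030268) = 14.6729 km
  2: √((-0.2534·111.32)² + (-0.1380·111.32)²) = √(795.718795 + 235.995960) = 32.1203 km
  3: √((-0.2924·111.32)² + (0.1157·111.32)²) = √(1059.500417 + 165.887290) = 35.0055 km
  → nearest: 1 (14.6729 km)

Q1→1; Q2→3; Q3→1; Q4→1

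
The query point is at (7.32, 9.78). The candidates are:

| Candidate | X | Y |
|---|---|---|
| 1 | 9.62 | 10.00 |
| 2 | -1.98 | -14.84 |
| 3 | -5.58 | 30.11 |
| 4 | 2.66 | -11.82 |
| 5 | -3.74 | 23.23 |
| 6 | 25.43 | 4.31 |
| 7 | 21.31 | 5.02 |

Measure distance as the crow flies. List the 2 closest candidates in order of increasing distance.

1, 7

Distances from (7.32, 9.78):
1: √((2.30)² + (0.22)²) = √(5.2900 + 0.0484) = 2.31
2: √((-9.30)² + (-24.62)²) = √(86.4900 + 606.1444) = 26.32
3: √((-12.90)² + (20.33)²) = √(166.4100 + 413.3089) = 24.08
4: √((-4.66)² + (-21.60)²) = √(21.7156 + 466.5600) = 22.10
5: √((-11.06)² + (13.45)²) = √(122.3236 + 180.9025) = 17.41
6: √((18.11)² + (-5.47)²) = √(327.9721 + 29.9209) = 18.92
7: √((13.99)² + (-4.76)²) = √(195.7201 + 22.6576) = 14.78
Sorted: 1 (2.31) < 7 (14.78) < 5 (17.41) < 6 (18.92) < …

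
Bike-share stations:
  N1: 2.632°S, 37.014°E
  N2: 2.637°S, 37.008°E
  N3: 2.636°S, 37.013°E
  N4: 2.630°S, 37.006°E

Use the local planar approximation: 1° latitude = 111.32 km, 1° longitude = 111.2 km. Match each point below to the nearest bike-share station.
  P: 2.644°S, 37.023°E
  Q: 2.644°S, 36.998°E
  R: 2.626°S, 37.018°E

P→N3; Q→N2; R→N1

P at 2.644°S, 37.023°E:
  N1: 1.669 km
  N2: 1.841 km
  N3: 1.425 km
  N4: 2.450 km
  → nearest: N3 (1.425 km)
Q at 2.644°S, 36.998°E:
  N1: 2.225 km
  N2: 1.358 km
  N3: 1.891 km
  N4: 1.795 km
  → nearest: N2 (1.358 km)
R at 2.626°S, 37.018°E:
  N1: 0.802 km
  N2: 1.654 km
  N3: 1.244 km
  N4: 1.407 km
  → nearest: N1 (0.802 km)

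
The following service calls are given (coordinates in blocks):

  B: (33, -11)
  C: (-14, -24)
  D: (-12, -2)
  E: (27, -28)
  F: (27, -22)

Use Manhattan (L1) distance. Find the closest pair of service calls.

Pairwise distances:
B–C: 60 blocks
B–D: 54 blocks
B–E: 23 blocks
B–F: 17 blocks
C–D: 24 blocks
C–E: 45 blocks
C–F: 43 blocks
D–E: 65 blocks
D–F: 59 blocks
E–F: 6 blocks
Closest pair: E–F at 6 blocks.

E and F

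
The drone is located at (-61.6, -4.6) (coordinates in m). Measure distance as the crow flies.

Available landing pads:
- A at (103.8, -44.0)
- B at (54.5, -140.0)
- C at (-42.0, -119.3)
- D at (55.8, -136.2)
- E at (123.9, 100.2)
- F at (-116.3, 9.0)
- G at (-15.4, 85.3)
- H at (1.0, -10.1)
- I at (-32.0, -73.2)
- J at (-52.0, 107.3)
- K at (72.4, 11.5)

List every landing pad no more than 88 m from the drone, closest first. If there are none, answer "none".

Distances from (-61.6, -4.6):
A: 170.0 m
B: 178.4 m
C: 116.4 m
D: 176.4 m
E: 213.1 m
F: 56.4 m
G: 101.1 m
H: 62.8 m
I: 74.7 m
J: 112.3 m
K: 135.0 m
Threshold 88 m: F (56.4 m), H (62.8 m), I (74.7 m) are within range.

F, H, I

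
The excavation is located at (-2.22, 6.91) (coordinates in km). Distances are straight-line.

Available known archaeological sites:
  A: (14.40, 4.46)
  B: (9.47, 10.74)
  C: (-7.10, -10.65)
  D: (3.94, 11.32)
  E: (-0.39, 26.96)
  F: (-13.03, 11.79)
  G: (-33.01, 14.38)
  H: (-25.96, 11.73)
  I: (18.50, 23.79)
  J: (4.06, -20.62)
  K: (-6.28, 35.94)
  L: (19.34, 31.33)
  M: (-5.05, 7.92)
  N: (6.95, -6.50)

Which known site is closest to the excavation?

M

Distances from (-2.22, 6.91):
A: √((16.62)² + (-2.45)²) = √(276.2244 + 6.0025) = 16.80 km
B: √((11.69)² + (3.83)²) = √(136.6561 + 14.6689) = 12.30 km
C: √((-4.88)² + (-17.56)²) = √(23.8144 + 308.3536) = 18.23 km
D: √((6.16)² + (4.41)²) = √(37.9456 + 19.4481) = 7.58 km
E: √((1.83)² + (20.05)²) = √(3.3489 + 402.0025) = 20.13 km
F: √((-10.81)² + (4.88)²) = √(116.8561 + 23.8144) = 11.86 km
G: √((-30.79)² + (7.47)²) = √(948.0241 + 55.8009) = 31.68 km
H: √((-23.74)² + (4.82)²) = √(563.5876 + 23.2324) = 24.22 km
I: √((20.72)² + (16.88)²) = √(429.3184 + 284.9344) = 26.73 km
J: √((6.28)² + (-27.53)²) = √(39.4384 + 757.9009) = 28.24 km
K: √((-4.06)² + (29.03)²) = √(16.4836 + 842.7409) = 29.31 km
L: √((21.56)² + (24.42)²) = √(464.8336 + 596.3364) = 32.58 km
M: √((-2.83)² + (1.01)²) = √(8.0089 + 1.0201) = 3.00 km
N: √((9.17)² + (-13.41)²) = √(84.0889 + 179.8281) = 16.25 km
Minimum: M at 3.00 km.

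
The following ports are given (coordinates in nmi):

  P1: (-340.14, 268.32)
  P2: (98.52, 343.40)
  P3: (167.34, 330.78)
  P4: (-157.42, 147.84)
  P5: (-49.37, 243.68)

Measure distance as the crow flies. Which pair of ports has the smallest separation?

P2 and P3

Pairwise distances:
P1–P2: √((438.66)² + (75.08)²) = √(192422.5956 + 5637.0064) = 445.04 nmi
P1–P3: √((507.48)² + (62.46)²) = √(257535.9504 + 3901.2516) = 511.31 nmi
P1–P4: √((182.72)² + (-120.48)²) = √(33386.5984 + 14515.4304) = 218.87 nmi
P1–P5: √((290.77)² + (-24.64)²) = √(84547.1929 + 607.1296) = 291.81 nmi
P2–P3: √((68.82)² + (-12.62)²) = √(4736.1924 + 159.2644) = 69.97 nmi
P2–P4: √((-255.94)² + (-195.56)²) = √(65505.2836 + 38243.7136) = 322.10 nmi
P2–P5: √((-147.89)² + (-99.72)²) = √(21871.4521 + 9944.0784) = 178.37 nmi
P3–P4: √((-324.76)² + (-182.94)²) = √(105469.0576 + 33467.0436) = 372.74 nmi
P3–P5: √((-216.71)² + (-87.10)²) = √(46963.2241 + 7586.4100) = 233.56 nmi
P4–P5: √((108.05)² + (95.84)²) = √(11674.8025 + 9185.3056) = 144.43 nmi
Closest pair: P2–P3 at 69.97 nmi.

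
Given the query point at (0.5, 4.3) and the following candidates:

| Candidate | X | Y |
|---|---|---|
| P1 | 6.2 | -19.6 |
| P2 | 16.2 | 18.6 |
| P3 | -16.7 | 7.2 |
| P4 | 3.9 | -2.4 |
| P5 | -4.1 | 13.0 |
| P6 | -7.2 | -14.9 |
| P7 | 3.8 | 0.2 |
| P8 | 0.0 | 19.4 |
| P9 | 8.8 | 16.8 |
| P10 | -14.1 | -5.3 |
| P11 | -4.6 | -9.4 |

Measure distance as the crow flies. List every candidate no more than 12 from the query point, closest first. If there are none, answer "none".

P7, P4, P5

Distances from (0.5, 4.3):
P1: 24.6
P2: 21.2
P3: 17.4
P4: 7.5
P5: 9.8
P6: 20.7
P7: 5.3
P8: 15.1
P9: 15.0
P10: 17.5
P11: 14.6
Threshold 12: P7 (5.3), P4 (7.5), P5 (9.8) are within range.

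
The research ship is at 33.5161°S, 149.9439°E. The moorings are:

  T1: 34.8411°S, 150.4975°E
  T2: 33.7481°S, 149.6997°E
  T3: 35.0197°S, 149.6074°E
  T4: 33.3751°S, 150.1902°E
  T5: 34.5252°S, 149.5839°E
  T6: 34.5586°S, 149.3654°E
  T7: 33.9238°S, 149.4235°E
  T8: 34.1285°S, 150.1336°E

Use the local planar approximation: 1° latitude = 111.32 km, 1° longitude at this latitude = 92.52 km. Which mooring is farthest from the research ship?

Distances from 33.5161°S, 149.9439°E:
T1: √((-1.3250·111.32)² + (0.5536·92.52)²) = √(21755.955001 + 2623.393337) = 156.1389 km
T2: √((-0.2320·111.32)² + (-0.2442·92.52)²) = √(666.994673 + 510.461001) = 34.3141 km
T3: √((-1.5036·111.32)² + (-0.3365·92.52)²) = √(28016.316140 + 969.262444) = 170.2515 km
T4: √((0.1410·111.32)² + (0.2463·92.52)²) = √(246.368183 + 519.278177) = 27.6703 km
T5: √((-1.0091·111.32)² + (-0.3600·92.52)²) = √(12618.705585 + 1109.369572) = 117.1669 km
T6: √((-1.0425·111.32)² + (-0.5785·92.52)²) = √(13467.857811 + 2864.692261) = 127.7989 km
T7: √((-0.4077·111.32)² + (-0.5204·92.52)²) = √(2059.813111 + 2318.172897) = 66.1664 km
T8: √((-0.6124·111.32)² + (0.1897·92.52)²) = √(4647.471759 + 308.039145) = 70.3954 km
Maximum: T3 at 170.2515 km.

T3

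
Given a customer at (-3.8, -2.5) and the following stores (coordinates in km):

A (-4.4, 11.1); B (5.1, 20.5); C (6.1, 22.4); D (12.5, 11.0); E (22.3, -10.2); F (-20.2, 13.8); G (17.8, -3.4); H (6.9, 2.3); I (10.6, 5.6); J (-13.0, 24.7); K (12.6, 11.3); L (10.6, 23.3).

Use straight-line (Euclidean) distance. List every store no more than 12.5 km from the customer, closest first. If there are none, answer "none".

Distances from (-3.8, -2.5):
A: 13.6 km
B: 24.7 km
C: 26.8 km
D: 21.2 km
E: 27.2 km
F: 23.1 km
G: 21.6 km
H: 11.7 km
I: 16.5 km
J: 28.7 km
K: 21.4 km
L: 29.5 km
Threshold 12.5 km: H (11.7 km) is within range.

H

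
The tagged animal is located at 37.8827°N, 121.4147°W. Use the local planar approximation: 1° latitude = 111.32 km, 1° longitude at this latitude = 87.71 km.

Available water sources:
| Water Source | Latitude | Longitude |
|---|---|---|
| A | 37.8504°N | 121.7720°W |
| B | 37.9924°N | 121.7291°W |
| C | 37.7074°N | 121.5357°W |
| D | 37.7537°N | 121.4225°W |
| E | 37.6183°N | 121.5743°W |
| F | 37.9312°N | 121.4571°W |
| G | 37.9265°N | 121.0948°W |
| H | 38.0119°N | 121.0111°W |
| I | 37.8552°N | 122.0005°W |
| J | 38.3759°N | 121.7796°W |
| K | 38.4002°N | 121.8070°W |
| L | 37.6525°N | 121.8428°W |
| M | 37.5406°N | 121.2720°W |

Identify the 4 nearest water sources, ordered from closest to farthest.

F, D, C, G

Distances from 37.8827°N, 121.4147°W:
A: √((-0.0323·111.32)² + (-0.3573·87.71)²) = √(12.928598 + 982.119320) = 31.5444 km
B: √((0.1097·111.32)² + (-0.3144·87.71)²) = √(149.128157 + 760.437100) = 30.1590 km
C: √((-0.1753·111.32)² + (-0.1210·87.71)²) = √(380.811651 + 112.633859) = 22.2136 km
D: √((-0.1290·111.32)² + (-0.0078·87.71)²) = √(206.217642 + 0.468045) = 14.3766 km
E: √((-0.2644·111.32)² + (-0.1596·87.71)²) = √(866.301960 + 195.958450) = 32.5923 km
F: √((0.0485·111.32)² + (-0.0424·87.71)²) = √(29.149417 + 13.830247) = 6.5559 km
G: √((0.0438·111.32)² + (0.3199·87.71)²) = √(23.773582 + 787.275438) = 28.4789 km
H: √((0.1292·111.32)² + (0.4036·87.71)²) = √(206.857572 + 1253.142725) = 38.2100 km
I: √((-0.0275·111.32)² + (-0.5858·87.71)²) = √(9.371558 + 2639.957630) = 51.4716 km
J: √((0.4932·111.32)² + (-0.3649·87.71)²) = √(3014.342044 + 1024.344285) = 63.5507 km
K: √((0.5175·111.32)² + (-0.3923·87.71)²) = √(3318.693186 + 1183.954025) = 67.1018 km
L: √((-0.2302·111.32)² + (-0.4281·87.71)²) = √(656.684906 + 1409.901192) = 45.4597 km
M: √((-0.3421·111.32)² + (0.1427·87.71)²) = √(1450.282290 + 156.655688) = 40.0866 km
Sorted: F (6.5559 km) < D (14.3766 km) < C (22.2136 km) < G (28.4789 km) < B (30.1590 km) < A (31.5444 km) < …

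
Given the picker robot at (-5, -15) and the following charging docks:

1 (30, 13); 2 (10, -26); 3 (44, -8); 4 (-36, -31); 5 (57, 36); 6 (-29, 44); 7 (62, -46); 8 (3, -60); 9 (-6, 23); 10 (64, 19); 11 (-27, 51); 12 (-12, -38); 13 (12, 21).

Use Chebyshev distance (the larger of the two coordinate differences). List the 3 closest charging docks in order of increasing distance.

2, 12, 4

Distances from (-5, -15):
1: max(|35|, |28|) = 35
2: max(|15|, |-11|) = 15
3: max(|49|, |7|) = 49
4: max(|-31|, |-16|) = 31
5: max(|62|, |51|) = 62
6: max(|-24|, |59|) = 59
7: max(|67|, |-31|) = 67
8: max(|8|, |-45|) = 45
9: max(|-1|, |38|) = 38
10: max(|69|, |34|) = 69
11: max(|-22|, |66|) = 66
12: max(|-7|, |-23|) = 23
13: max(|17|, |36|) = 36
Sorted: 2 (15) < 12 (23) < 4 (31) < 1 (35) < 13 (36) < …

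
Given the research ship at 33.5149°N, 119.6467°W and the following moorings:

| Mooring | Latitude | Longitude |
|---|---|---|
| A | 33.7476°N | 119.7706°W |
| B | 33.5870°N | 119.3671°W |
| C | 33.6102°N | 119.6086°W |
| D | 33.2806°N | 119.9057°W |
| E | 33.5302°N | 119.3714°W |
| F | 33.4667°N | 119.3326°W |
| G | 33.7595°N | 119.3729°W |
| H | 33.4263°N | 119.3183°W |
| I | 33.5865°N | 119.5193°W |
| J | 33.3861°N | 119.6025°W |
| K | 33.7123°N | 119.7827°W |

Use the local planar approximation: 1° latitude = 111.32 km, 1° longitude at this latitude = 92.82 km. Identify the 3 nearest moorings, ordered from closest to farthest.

C, I, J

Distances from 33.5149°N, 119.6467°W:
A: √((0.2327·111.32)² + (-0.1239·92.82)²) = √(671.025713 + 132.259154) = 28.3423 km
B: √((0.0721·111.32)² + (0.2796·92.82)²) = √(64.419437 + 673.530803) = 27.1652 km
C: √((0.0953·111.32)² + (0.0381·92.82)²) = √(112.546553 + 12.506422) = 11.1827 km
D: √((-0.2343·111.32)² + (-0.2590·92.82)²) = √(680.285121 + 577.939871) = 35.4715 km
E: √((0.0153·111.32)² + (0.2753·92.82)²) = √(2.900877 + 652.973492) = 25.6100 km
F: √((-0.0482·111.32)² + (0.3141·92.82)²) = √(28.789921 + 850.000147) = 29.6444 km
G: √((0.2446·111.32)² + (0.2738·92.82)²) = √(741.411470 + 645.877292) = 37.2463 km
H: √((-0.0886·111.32)² + (0.3284·92.82)²) = √(97.277822 + 929.157689) = 32.0380 km
I: √((0.0716·111.32)² + (0.1274·92.82)²) = √(63.529062 + 139.836963) = 14.2606 km
J: √((-0.1288·111.32)² + (0.0442·92.82)²) = √(205.578703 + 16.831688) = 14.9134 km
K: √((0.1974·111.32)² + (-0.1360·92.82)²) = √(482.881639 + 159.353257) = 25.3424 km
Sorted: C (11.1827 km) < I (14.2606 km) < J (14.9134 km) < K (25.3424 km) < E (25.6100 km) < …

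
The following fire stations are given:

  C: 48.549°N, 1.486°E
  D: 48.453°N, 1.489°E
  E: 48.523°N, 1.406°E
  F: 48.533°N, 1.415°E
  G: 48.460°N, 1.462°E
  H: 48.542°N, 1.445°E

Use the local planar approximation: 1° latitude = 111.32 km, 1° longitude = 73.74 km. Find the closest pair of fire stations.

E and F

Pairwise distances:
E–F: 1.296 km
D–G: 2.138 km
F–H: 2.428 km
C–H: 3.122 km
E–H: 3.570 km
C–F: 5.530 km
C–E: 6.571 km
E–G: 8.139 km
F–G: 8.835 km
G–H: 9.214 km
D–E: 9.909 km
C–G: 10.064 km
D–H: 10.425 km
D–F: 10.444 km
C–D: 10.689 km
Closest pair: E–F at 1.296 km.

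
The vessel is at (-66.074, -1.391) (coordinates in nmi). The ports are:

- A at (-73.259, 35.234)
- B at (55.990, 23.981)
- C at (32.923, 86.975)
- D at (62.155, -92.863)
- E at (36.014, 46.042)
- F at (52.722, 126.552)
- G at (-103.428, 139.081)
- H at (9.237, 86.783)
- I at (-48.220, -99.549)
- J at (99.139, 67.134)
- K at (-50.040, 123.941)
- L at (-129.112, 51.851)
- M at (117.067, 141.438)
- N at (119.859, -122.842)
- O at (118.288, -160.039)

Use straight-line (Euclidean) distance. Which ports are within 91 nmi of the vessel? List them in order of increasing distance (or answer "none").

A, L

Distances from (-66.074, -1.391):
A: √((-7.185)² + (36.625)²) = √(51.62423 + 1341.39062) = 37.323 nmi
B: √((122.064)² + (25.372)²) = √(14899.62010 + 643.73838) = 124.673 nmi
C: √((98.997)² + (88.366)²) = √(9800.40601 + 7808.54996) = 132.699 nmi
D: √((128.229)² + (-91.472)²) = √(16442.67644 + 8367.12678) = 157.511 nmi
E: √((102.088)² + (47.433)²) = √(10421.95974 + 2249.88949) = 112.569 nmi
F: √((118.796)² + (127.943)²) = √(14112.48962 + 16369.41125) = 174.591 nmi
G: √((-37.354)² + (140.472)²) = √(1395.32132 + 19732.38278) = 145.354 nmi
H: √((75.311)² + (88.174)²) = √(5671.74672 + 7774.65428) = 115.959 nmi
I: √((17.854)² + (-98.158)²) = √(318.76532 + 9634.99296) = 99.769 nmi
J: √((165.213)² + (68.525)²) = √(27295.33537 + 4695.67563) = 178.860 nmi
K: √((16.034)² + (125.332)²) = √(257.08916 + 15708.11022) = 126.353 nmi
L: √((-63.038)² + (53.242)²) = √(3973.78944 + 2834.71056) = 82.514 nmi
M: √((183.141)² + (142.829)²) = √(33540.62588 + 20400.12324) = 232.251 nmi
N: √((185.933)² + (-121.451)²) = √(34571.08049 + 14750.34540) = 222.084 nmi
O: √((184.362)² + (-158.648)²) = √(33989.34704 + 25169.18790) = 243.225 nmi
Threshold 91 nmi: A (37.323 nmi), L (82.514 nmi) are within range.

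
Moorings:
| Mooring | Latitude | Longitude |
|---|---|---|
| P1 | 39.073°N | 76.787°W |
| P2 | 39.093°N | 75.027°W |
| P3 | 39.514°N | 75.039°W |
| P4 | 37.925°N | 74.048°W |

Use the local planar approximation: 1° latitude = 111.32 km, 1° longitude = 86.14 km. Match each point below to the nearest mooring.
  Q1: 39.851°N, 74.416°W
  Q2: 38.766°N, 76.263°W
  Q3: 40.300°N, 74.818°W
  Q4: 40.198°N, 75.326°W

Q1 at 39.851°N, 74.416°W:
  P1: 221.842 km
  P2: 99.449 km
  P3: 65.478 km
  P4: 216.733 km
  → nearest: P3 (65.478 km)
Q2 at 38.766°N, 76.263°W:
  P1: 56.616 km
  P2: 112.520 km
  P3: 134.351 km
  P4: 212.531 km
  → nearest: P1 (56.616 km)
Q3 at 40.300°N, 74.818°W:
  P1: 217.771 km
  P2: 135.564 km
  P3: 89.545 km
  P4: 272.578 km
  → nearest: P3 (89.545 km)
Q4 at 40.198°N, 75.326°W:
  P1: 177.545 km
  P2: 125.676 km
  P3: 80.056 km
  P4: 275.941 km
  → nearest: P3 (80.056 km)

Q1→P3; Q2→P1; Q3→P3; Q4→P3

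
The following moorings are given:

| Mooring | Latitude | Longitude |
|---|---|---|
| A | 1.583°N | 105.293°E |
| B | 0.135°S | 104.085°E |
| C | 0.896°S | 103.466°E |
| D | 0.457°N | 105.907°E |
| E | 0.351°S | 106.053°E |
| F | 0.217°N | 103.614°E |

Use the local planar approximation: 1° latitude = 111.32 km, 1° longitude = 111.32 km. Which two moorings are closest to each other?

Pairwise distances:
A–B: 233.793 km
A–C: 342.811 km
A–D: 142.771 km
A–E: 231.320 km
A–F: 240.951 km
B–C: 109.200 km
B–D: 213.263 km
B–E: 220.393 km
B–F: 65.456 km
C–D: 310.682 km
C–E: 294.306 km
C–F: 124.990 km
D–E: 91.403 km
D–F: 256.651 km
E–F: 278.775 km
Closest pair: B–F at 65.456 km.

B and F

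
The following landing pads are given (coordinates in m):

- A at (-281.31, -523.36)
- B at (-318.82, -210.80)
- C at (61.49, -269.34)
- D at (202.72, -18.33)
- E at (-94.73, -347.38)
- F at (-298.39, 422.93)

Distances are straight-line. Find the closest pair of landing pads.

Pairwise distances:
C–E: 174.63 m
A–E: 256.48 m
B–E: 262.43 m
C–D: 288.01 m
A–B: 314.80 m
B–C: 384.79 m
A–C: 426.66 m
D–E: 443.57 m
B–D: 555.92 m
B–F: 634.06 m
D–F: 667.70 m
A–D: 699.53 m
C–F: 780.23 m
E–F: 796.78 m
A–F: 946.44 m
Closest pair: C–E at 174.63 m.

C and E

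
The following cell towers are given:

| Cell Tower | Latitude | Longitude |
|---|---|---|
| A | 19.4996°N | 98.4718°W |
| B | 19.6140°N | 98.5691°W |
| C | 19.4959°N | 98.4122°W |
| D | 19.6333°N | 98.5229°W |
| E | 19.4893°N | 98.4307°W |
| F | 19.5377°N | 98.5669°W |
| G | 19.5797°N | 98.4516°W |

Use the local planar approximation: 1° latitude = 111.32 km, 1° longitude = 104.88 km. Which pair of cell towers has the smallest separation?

Pairwise distances:
A–B: 16.3193 km
A–C: 6.2644 km
A–D: 15.8190 km
A–E: 4.4605 km
A–F: 10.8384 km
A–G: 9.1650 km
B–C: 21.0625 km
B–D: 5.3004 km
B–E: 20.0847 km
B–F: 8.4968 km
B–G: 12.9014 km
C–D: 19.2027 km
C–E: 2.0747 km
C–F: 16.8790 km
C–G: 10.2029 km
D–E: 18.7209 km
D–F: 11.5997 km
D–G: 9.5667 km
E–F: 15.2670 km
E–G: 10.2993 km
F–G: 12.9650 km
Closest pair: C–E at 2.0747 km.

C and E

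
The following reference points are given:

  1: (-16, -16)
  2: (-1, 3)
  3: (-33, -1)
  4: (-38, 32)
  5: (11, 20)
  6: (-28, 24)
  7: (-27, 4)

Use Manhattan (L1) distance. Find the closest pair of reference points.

3 and 7

Pairwise distances:
1–2: |15| + |19| = 15 + 19 = 34
1–3: |-17| + |15| = 17 + 15 = 32
1–4: |-22| + |48| = 22 + 48 = 70
1–5: |27| + |36| = 27 + 36 = 63
1–6: |-12| + |40| = 12 + 40 = 52
1–7: |-11| + |20| = 11 + 20 = 31
2–3: |-32| + |-4| = 32 + 4 = 36
2–4: |-37| + |29| = 37 + 29 = 66
2–5: |12| + |17| = 12 + 17 = 29
2–6: |-27| + |21| = 27 + 21 = 48
2–7: |-26| + |1| = 26 + 1 = 27
3–4: |-5| + |33| = 5 + 33 = 38
3–5: |44| + |21| = 44 + 21 = 65
3–6: |5| + |25| = 5 + 25 = 30
3–7: |6| + |5| = 6 + 5 = 11
4–5: |49| + |-12| = 49 + 12 = 61
4–6: |10| + |-8| = 10 + 8 = 18
4–7: |11| + |-28| = 11 + 28 = 39
5–6: |-39| + |4| = 39 + 4 = 43
5–7: |-38| + |-16| = 38 + 16 = 54
6–7: |1| + |-20| = 1 + 20 = 21
Closest pair: 3–7 at 11.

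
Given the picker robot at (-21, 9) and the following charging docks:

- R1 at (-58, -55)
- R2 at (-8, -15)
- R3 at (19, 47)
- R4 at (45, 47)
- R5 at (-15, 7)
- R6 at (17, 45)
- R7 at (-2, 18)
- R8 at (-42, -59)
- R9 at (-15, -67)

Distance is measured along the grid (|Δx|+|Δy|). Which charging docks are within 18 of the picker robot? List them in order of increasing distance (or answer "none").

R5

Distances from (-21, 9):
R1: |-37| + |-64| = 37 + 64 = 101
R2: |13| + |-24| = 13 + 24 = 37
R3: |40| + |38| = 40 + 38 = 78
R4: |66| + |38| = 66 + 38 = 104
R5: |6| + |-2| = 6 + 2 = 8
R6: |38| + |36| = 38 + 36 = 74
R7: |19| + |9| = 19 + 9 = 28
R8: |-21| + |-68| = 21 + 68 = 89
R9: |6| + |-76| = 6 + 76 = 82
Threshold 18: R5 (8) is within range.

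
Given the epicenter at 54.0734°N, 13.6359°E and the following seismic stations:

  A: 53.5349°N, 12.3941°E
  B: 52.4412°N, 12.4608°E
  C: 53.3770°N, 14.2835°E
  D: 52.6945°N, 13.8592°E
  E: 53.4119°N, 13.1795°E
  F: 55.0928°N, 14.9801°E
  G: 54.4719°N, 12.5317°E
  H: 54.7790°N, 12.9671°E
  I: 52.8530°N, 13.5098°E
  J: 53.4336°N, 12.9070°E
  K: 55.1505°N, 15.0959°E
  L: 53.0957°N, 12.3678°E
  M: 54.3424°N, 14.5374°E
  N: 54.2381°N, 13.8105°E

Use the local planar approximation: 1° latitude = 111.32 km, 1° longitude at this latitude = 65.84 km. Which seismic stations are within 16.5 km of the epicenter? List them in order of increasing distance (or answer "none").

Distances from 54.0734°N, 13.6359°E:
A: 101.3815 km
B: 197.4830 km
C: 88.4751 km
D: 154.2016 km
E: 79.5333 km
F: 143.9106 km
G: 85.1661 km
H: 90.0481 km
I: 136.1084 km
J: 85.8823 km
K: 153.6781 km
L: 137.1732 km
M: 66.4808 km
N: 21.6403 km
Threshold 16.5 km: none within range.

none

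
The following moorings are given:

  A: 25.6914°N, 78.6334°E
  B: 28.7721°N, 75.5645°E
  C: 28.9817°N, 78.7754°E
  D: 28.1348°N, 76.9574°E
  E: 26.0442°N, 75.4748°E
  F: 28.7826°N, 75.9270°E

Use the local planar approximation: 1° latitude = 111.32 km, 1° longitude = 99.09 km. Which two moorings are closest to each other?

B and F

Pairwise distances:
A–B: √((3.0807·111.32)² + (-3.0689·99.09)²) = √(117610.260654 + 92475.168475) = 458.3508 km
A–C: √((3.2903·111.32)² + (0.1420·99.09)²) = √(134158.251756 + 197.986850) = 366.5464 km
A–D: √((2.4434·111.32)² + (-1.6760·99.09)²) = √(73983.612673 + 27580.852481) = 318.6918 km
A–E: √((0.3528·111.32)² + (-3.1586·99.09)²) = √(1542.423198 + 97960.032129) = 315.4401 km
A–F: √((3.0912·111.32)² + (-2.7064·99.09)²) = √(118413.332822 + 71918.997727) = 436.2709 km
B–C: √((0.2096·111.32)² + (3.2109·99.09)²) = √(544.413583 + 101230.927767) = 319.0225 km
B–D: √((-0.6373·111.32)² + (1.3929·99.09)²) = √(5033.084622 + 19050.199740) = 155.1879 km
B–E: √((-2.7279·111.32)² + (-0.0897·99.09)²) = √(92215.364438 + 79.003175) = 303.7999 km
B–F: √((0.0105·111.32)² + (0.3625·99.09)²) = √(1.366234 + 1290.255380) = 35.9391 km
C–D: √((-0.8469·111.32)² + (-1.8180·99.09)²) = √(8888.135382 + 32452.444405) = 203.3238 km
C–E: √((-2.9375·111.32)² + (-3.3006·99.09)²) = √(106930.635006 + 106965.924103) = 462.4895 km
C–F: √((-0.1991·111.32)² + (-2.8484·99.09)²) = √(491.234562 + 79663.908666) = 283.1168 km
D–E: √((-2.0906·111.32)² + (-1.4826·99.09)²) = √(54161.201172 + 21582.793147) = 275.2163 km
D–F: √((0.6478·111.32)² + (-1.0304·99.09)²) = √(5200.298615 + 10424.887017) = 125.0007 km
E–F: √((2.7384·111.32)² + (0.4522·99.09)²) = √(92926.625702 + 2007.801493) = 308.1143 km
Closest pair: B–F at 35.9391 km.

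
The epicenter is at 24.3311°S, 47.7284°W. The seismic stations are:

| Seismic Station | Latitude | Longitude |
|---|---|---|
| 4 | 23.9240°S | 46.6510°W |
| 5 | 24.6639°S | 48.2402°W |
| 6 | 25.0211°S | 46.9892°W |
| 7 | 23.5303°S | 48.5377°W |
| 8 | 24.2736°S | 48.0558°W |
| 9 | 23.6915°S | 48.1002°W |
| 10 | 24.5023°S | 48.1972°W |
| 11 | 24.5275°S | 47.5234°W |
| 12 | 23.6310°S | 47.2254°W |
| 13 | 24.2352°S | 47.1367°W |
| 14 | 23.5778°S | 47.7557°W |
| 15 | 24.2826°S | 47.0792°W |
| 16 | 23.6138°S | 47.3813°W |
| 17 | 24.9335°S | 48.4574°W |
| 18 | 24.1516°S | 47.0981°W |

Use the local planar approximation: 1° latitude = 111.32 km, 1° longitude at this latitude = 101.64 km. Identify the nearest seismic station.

11

Distances from 24.3311°S, 47.7284°W:
4: √((0.4071·111.32)² + (1.0774·101.64)²) = √(2053.754841 + 11991.769032) = 118.5138 km
5: √((-0.3328·111.32)² + (-0.5118·101.64)²) = √(1372.502141 + 2706.012982) = 63.8633 km
6: √((-0.6900·111.32)² + (0.7392·101.64)²) = √(5899.898997 + 5644.860700) = 107.4465 km
7: √((0.8008·111.32)² + (-0.8093·101.64)²) = √(7946.841009 + 6766.255507) = 121.2976 km
8: √((0.0575·111.32)² + (-0.3274·101.64)²) = √(40.971521 + 1107.354470) = 33.8870 km
9: √((0.6396·111.32)² + (-0.3718·101.64)²) = √(5069.478733 + 1428.065356) = 80.6073 km
10: √((-0.1712·111.32)² + (-0.4688·101.64)²) = √(363.206754 + 2270.411191) = 51.3188 km
11: √((-0.1964·111.32)² + (0.2050·101.64)²) = √(478.001613 + 434.147230) = 30.2018 km
12: √((0.7001·111.32)² + (0.5030·101.64)²) = √(6073.884800 + 2613.757445) = 93.2075 km
13: √((0.0959·111.32)² + (0.5917·101.64)²) = √(113.968179 + 3616.866269) = 61.0806 km
14: √((0.7533·111.32)² + (-0.0273·101.64)²) = √(7032.056155 + 7.699360) = 83.9033 km
15: √((0.0485·111.32)² + (0.6492·101.64)²) = √(29.149417 + 4353.979050) = 66.2052 km
16: √((0.7173·111.32)² + (0.3471·101.64)²) = √(6375.996309 + 1244.625057) = 87.2962 km
17: √((-0.6024·111.32)² + (-0.7290·101.64)²) = √(4496.932013 + 5490.152012) = 99.9354 km
18: √((0.1795·111.32)² + (0.6303·101.64)²) = √(399.277926 + 4104.156633) = 67.1076 km
Minimum: 11 at 30.2018 km.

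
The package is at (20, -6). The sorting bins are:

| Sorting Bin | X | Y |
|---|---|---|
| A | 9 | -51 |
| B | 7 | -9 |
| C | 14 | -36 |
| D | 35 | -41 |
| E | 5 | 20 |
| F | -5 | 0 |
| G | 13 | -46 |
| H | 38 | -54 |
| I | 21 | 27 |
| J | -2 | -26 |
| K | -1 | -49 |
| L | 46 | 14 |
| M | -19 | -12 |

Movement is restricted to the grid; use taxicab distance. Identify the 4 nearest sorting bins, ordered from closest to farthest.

B, F, I, C

Distances from (20, -6):
A: 56
B: 16
C: 36
D: 50
E: 41
F: 31
G: 47
H: 66
I: 34
J: 42
K: 64
L: 46
M: 45
Sorted: B (16) < F (31) < I (34) < C (36) < E (41) < J (42) < …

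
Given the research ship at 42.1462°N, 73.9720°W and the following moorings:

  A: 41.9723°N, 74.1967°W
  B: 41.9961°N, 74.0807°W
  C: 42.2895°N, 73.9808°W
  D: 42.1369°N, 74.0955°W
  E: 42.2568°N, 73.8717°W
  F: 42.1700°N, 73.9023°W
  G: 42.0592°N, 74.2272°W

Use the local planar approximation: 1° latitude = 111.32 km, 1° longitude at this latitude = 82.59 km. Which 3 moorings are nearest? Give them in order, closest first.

F, D, E

Distances from 42.1462°N, 73.9720°W:
A: √((-0.1739·111.32)² + (-0.2247·82.59)²) = √(374.753381 + 344.398362) = 26.8170 km
B: √((-0.1501·111.32)² + (-0.1087·82.59)²) = √(279.195092 + 80.596099) = 18.9682 km
C: √((0.1433·111.32)² + (-0.0088·82.59)²) = √(254.471281 + 0.528227) = 15.9687 km
D: √((-0.0093·111.32)² + (-0.1235·82.59)²) = √(1.071796 + 104.037246) = 10.2523 km
E: √((0.1106·111.32)² + (0.1003·82.59)²) = √(151.585147 + 68.620961) = 14.8393 km
F: √((0.0238·111.32)² + (0.0697·82.59)²) = √(7.019405 + 33.137557) = 6.3370 km
G: √((-0.0870·111.32)² + (-0.2552·82.59)²) = √(93.796126 + 444.238580) = 23.1956 km
Sorted: F (6.3370 km) < D (10.2523 km) < E (14.8393 km) < C (15.9687 km) < B (18.9682 km) < …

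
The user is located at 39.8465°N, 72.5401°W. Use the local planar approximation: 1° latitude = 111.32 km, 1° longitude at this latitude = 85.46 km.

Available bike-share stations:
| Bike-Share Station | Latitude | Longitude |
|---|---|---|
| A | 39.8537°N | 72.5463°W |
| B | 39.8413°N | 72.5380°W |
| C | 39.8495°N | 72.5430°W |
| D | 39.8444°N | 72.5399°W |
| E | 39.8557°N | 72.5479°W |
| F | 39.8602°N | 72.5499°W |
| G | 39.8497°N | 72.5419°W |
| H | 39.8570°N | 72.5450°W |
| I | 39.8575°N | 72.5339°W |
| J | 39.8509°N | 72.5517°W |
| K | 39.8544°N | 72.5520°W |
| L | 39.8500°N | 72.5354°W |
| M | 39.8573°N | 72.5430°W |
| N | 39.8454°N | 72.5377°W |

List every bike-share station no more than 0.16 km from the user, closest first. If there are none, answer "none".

none

Distances from 39.8465°N, 72.5401°W:
A: 0.9608 km
B: 0.6060 km
C: 0.4159 km
D: 0.2344 km
E: 1.2220 km
F: 1.7399 km
G: 0.3880 km
H: 1.2416 km
I: 1.3342 km
J: 1.1057 km
K: 1.3445 km
L: 0.5596 km
M: 1.2275 km
N: 0.2389 km
Threshold 0.16 km: none within range.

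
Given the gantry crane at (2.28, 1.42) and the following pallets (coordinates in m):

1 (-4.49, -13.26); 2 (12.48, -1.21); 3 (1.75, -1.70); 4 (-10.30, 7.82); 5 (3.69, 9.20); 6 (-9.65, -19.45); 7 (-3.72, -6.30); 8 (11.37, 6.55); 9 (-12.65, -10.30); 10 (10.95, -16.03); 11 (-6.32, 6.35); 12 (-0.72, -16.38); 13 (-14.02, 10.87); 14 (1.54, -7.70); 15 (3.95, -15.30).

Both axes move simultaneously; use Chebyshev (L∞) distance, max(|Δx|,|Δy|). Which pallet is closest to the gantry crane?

Distances from (2.28, 1.42):
1: max(|-6.77|, |-14.68|) = 14.68 m
2: max(|10.20|, |-2.63|) = 10.20 m
3: max(|-0.53|, |-3.12|) = 3.12 m
4: max(|-12.58|, |6.40|) = 12.58 m
5: max(|1.41|, |7.78|) = 7.78 m
6: max(|-11.93|, |-20.87|) = 20.87 m
7: max(|-6.00|, |-7.72|) = 7.72 m
8: max(|9.09|, |5.13|) = 9.09 m
9: max(|-14.93|, |-11.72|) = 14.93 m
10: max(|8.67|, |-17.45|) = 17.45 m
11: max(|-8.60|, |4.93|) = 8.60 m
12: max(|-3.00|, |-17.80|) = 17.80 m
13: max(|-16.30|, |9.45|) = 16.30 m
14: max(|-0.74|, |-9.12|) = 9.12 m
15: max(|1.67|, |-16.72|) = 16.72 m
Minimum: 3 at 3.12 m.

3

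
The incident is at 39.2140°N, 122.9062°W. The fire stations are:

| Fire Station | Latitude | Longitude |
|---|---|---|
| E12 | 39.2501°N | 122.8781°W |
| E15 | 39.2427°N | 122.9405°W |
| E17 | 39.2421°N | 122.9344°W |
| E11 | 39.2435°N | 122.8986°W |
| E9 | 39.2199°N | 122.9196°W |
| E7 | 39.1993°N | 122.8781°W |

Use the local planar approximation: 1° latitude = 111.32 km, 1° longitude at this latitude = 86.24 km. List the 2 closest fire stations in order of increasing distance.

E9, E7

Distances from 39.2140°N, 122.9062°W:
E12: 4.6928 km
E15: 4.3540 km
E17: 3.9623 km
E11: 3.3487 km
E9: 1.3292 km
E7: 2.9241 km
Sorted: E9 (1.3292 km) < E7 (2.9241 km) < E11 (3.3487 km) < E17 (3.9623 km) < …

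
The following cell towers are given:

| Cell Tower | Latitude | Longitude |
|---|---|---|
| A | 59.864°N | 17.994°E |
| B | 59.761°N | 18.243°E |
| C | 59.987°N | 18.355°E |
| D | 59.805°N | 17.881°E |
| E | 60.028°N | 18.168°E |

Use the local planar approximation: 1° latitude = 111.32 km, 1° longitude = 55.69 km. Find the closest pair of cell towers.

Pairwise distances:
A–D: √((-0.059·111.32)² + (-0.113·55.69)²) = √(43.13705 + 39.60147) = 9.096 km
C–E: √((0.041·111.32)² + (-0.187·55.69)²) = √(20.83119 + 108.45202) = 11.370 km
A–B: √((-0.103·111.32)² + (0.249·55.69)²) = √(131.46824 + 192.28842) = 17.993 km
A–E: √((0.164·111.32)² + (0.174·55.69)²) = √(333.29906 + 93.89726) = 20.669 km
B–D: √((0.044·111.32)² + (-0.362·55.69)²) = √(23.99119 + 406.41673) = 20.746 km
A–C: √((0.123·111.32)² + (0.361·55.69)²) = √(187.48072 + 404.17443) = 24.324 km
B–C: √((0.226·111.32)² + (0.112·55.69)²) = √(632.94107 + 38.90366) = 25.920 km
D–E: √((0.223·111.32)² + (0.287·55.69)²) = √(616.24885 + 255.45725) = 29.525 km
B–E: √((0.267·111.32)² + (-0.075·55.69)²) = √(883.42344 + 17.44524) = 30.014 km
C–D: √((-0.182·111.32)² + (-0.474·55.69)²) = √(410.47732 + 696.80478) = 33.276 km
Closest pair: A–D at 9.096 km.

A and D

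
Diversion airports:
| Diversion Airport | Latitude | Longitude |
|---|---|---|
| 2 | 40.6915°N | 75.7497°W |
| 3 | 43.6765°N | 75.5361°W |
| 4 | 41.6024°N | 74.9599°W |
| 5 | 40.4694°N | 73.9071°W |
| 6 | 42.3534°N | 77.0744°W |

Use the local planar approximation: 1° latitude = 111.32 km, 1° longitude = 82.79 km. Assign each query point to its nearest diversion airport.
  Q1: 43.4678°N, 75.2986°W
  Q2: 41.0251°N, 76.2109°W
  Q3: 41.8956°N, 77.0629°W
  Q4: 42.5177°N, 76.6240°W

Q1→3; Q2→2; Q3→6; Q4→6

Q1 at 43.4678°N, 75.2986°W:
  2: 311.3060 km
  3: 30.4363 km
  4: 209.5410 km
  5: 353.1033 km
  6: 192.3644 km
  → nearest: 3 (30.4363 km)
Q2 at 41.0251°N, 76.2109°W:
  2: 53.2638 km
  3: 300.3945 km
  4: 121.8885 km
  5: 200.5125 km
  6: 164.2412 km
  → nearest: 2 (53.2638 km)
Q3 at 41.8956°N, 77.0629°W:
  2: 172.5886 km
  3: 235.1189 km
  4: 177.1403 km
  5: 305.7246 km
  6: 50.9712 km
  → nearest: 6 (50.9712 km)
Q4 at 42.5177°N, 76.6240°W:
  2: 215.7944 km
  3: 157.3292 km
  4: 171.3552 km
  5: 320.2907 km
  6: 41.5326 km
  → nearest: 6 (41.5326 km)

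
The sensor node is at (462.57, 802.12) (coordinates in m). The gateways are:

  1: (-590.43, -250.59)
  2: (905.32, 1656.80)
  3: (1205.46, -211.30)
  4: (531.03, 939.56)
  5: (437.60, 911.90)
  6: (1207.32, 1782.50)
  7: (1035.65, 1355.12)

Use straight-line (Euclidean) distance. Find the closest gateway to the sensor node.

Distances from (462.57, 802.12):
1: √((-1053.00)² + (-1052.71)²) = √(1108809.0000 + 1108198.3441) = 1488.96 m
2: √((442.75)² + (854.68)²) = √(196027.5625 + 730477.9024) = 962.55 m
3: √((742.89)² + (-1013.42)²) = √(551885.5521 + 1027020.0964) = 1256.55 m
4: √((68.46)² + (137.44)²) = √(4686.7716 + 18889.7536) = 153.55 m
5: √((-24.97)² + (109.78)²) = √(623.5009 + 12051.6484) = 112.58 m
6: √((744.75)² + (980.38)²) = √(554652.5625 + 961144.9444) = 1231.18 m
7: √((573.08)² + (553.00)²) = √(328420.6864 + 305809.0000) = 796.39 m
Minimum: 5 at 112.58 m.

5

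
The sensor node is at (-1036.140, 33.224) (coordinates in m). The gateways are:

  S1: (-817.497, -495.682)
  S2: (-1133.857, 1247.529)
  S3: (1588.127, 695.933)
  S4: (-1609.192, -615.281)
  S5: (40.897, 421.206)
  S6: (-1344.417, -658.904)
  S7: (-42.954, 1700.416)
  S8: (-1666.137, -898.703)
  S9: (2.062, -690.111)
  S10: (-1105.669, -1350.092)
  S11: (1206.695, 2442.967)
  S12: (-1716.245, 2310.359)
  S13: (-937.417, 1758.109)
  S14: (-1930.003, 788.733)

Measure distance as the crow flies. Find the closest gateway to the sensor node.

S1

Distances from (-1036.140, 33.224):
S1: √((218.643)² + (-528.906)²) = √(47804.76145 + 279741.55684) = 572.317 m
S2: √((-97.717)² + (1214.305)²) = √(9548.61209 + 1474536.63303) = 1218.230 m
S3: √((2624.267)² + (662.709)²) = √(6886777.28729 + 439183.21868) = 2706.651 m
S4: √((-573.052)² + (-648.505)²) = √(328388.59470 + 420558.73503) = 865.417 m
S5: √((1077.037)² + (387.982)²) = √(1160008.69937 + 150530.03232) = 1144.788 m
S6: √((-308.277)² + (-692.128)²) = √(95034.70873 + 479041.16838) = 757.678 m
S7: √((993.186)² + (1667.192)²) = √(986418.43060 + 2779529.16486) = 1940.605 m
S8: √((-629.997)² + (-931.927)²) = √(396896.22001 + 868487.93333) = 1124.893 m
S9: √((1038.202)² + (-723.335)²) = √(1077863.39280 + 523213.52223) = 1265.337 m
S10: √((-69.529)² + (-1383.316)²) = √(4834.28184 + 1913563.15586) = 1385.062 m
S11: √((2242.835)² + (2409.743)²) = √(5030308.83723 + 5806861.32605) = 3291.986 m
S12: √((-680.105)² + (2277.135)²) = √(462542.81102 + 5185343.80822) = 2376.528 m
S13: √((98.723)² + (1724.885)²) = √(9746.23073 + 2975228.26322) = 1727.708 m
S14: √((-893.863)² + (755.509)²) = √(798991.06277 + 570793.84908) = 1170.378 m
Minimum: S1 at 572.317 m.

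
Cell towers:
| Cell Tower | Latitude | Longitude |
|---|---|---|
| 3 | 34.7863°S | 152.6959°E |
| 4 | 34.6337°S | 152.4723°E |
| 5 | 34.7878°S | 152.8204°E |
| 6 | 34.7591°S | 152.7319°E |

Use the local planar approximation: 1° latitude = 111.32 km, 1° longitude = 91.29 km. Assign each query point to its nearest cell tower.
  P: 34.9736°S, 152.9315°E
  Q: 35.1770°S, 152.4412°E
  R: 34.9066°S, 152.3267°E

P at 34.9736°S, 152.9315°E:
  3: √((0.1873·111.32)² + (-0.2356·91.29)²) = √(434.732341 + 462.590795) = 29.9554 km
  4: √((0.3399·111.32)² + (-0.4592·91.29)²) = √(1431.689120 + 1757.317253) = 56.4713 km
  5: √((0.1858·111.32)² + (-0.1111·91.29)²) = √(427.797079 + 102.866635) = 23.0361 km
  6: √((0.2145·111.32)² + (-0.1996·91.29)²) = √(570.165570 + 332.022479) = 30.0364 km
  → nearest: 5 (23.0361 km)
Q at 35.1770°S, 152.4412°E:
  3: √((0.3907·111.32)² + (0.2547·91.29)²) = √(1891.617041 + 540.635182) = 49.3179 km
  4: √((0.5433·111.32)² + (0.0311·91.29)²) = √(3657.849270 + 8.060597) = 60.5468 km
  5: √((0.3892·111.32)² + (0.3792·91.29)²) = √(1877.120093 + 1198.348320) = 55.4569 km
  6: √((0.4179·111.32)² + (0.2907·91.29)²) = √(2164.168830 + 704.265603) = 53.5578 km
  → nearest: 3 (49.3179 km)
R at 34.9066°S, 152.3267°E:
  3: √((0.1203·111.32)² + (0.3692·91.29)²) = √(179.340200 + 1135.977681) = 36.2673 km
  4: √((0.2729·111.32)² + (0.1456·91.29)²) = √(922.897494 + 176.672585) = 33.1598 km
  5: √((0.1188·111.32)² + (0.4937·91.29)²) = √(174.895758 + 2031.293452) = 46.9701 km
  6: √((0.1475·111.32)² + (0.4052·91.29)²) = √(269.606548 + 1368.312478) = 40.4712 km
  → nearest: 4 (33.1598 km)

P→5; Q→3; R→4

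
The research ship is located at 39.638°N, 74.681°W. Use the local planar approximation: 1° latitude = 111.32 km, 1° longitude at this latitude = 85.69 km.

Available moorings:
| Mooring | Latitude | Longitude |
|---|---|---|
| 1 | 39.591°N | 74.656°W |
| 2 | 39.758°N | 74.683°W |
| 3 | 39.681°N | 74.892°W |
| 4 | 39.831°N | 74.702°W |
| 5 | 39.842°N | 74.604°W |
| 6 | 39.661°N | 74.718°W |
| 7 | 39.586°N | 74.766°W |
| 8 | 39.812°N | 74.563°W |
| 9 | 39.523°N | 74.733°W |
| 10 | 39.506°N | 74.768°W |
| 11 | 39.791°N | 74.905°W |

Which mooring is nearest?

Distances from 39.638°N, 74.681°W:
1: √((-0.047·111.32)² + (0.025·85.69)²) = √(27.37424 + 4.58924) = 5.654 km
2: √((0.120·111.32)² + (-0.002·85.69)²) = √(178.44685 + 0.02937) = 13.359 km
3: √((0.043·111.32)² + (-0.211·85.69)²) = √(22.91307 + 326.90773) = 18.703 km
4: √((0.193·111.32)² + (-0.021·85.69)²) = √(461.59491 + 3.23816) = 21.560 km
5: √((0.204·111.32)² + (0.077·85.69)²) = √(515.71140 + 43.53532) = 23.648 km
6: √((0.023·111.32)² + (-0.037·85.69)²) = √(6.55544 + 10.05226) = 4.075 km
7: √((-0.052·111.32)² + (-0.085·85.69)²) = √(33.50835 + 53.05156) = 9.304 km
8: √((0.174·111.32)² + (0.118·85.69)²) = √(375.18450 + 102.24081) = 21.850 km
9: √((-0.115·111.32)² + (-0.052·85.69)²) = √(163.88608 + 19.85487) = 13.555 km
10: √((-0.132·111.32)² + (-0.087·85.69)²) = √(215.92069 + 55.57747) = 16.477 km
11: √((0.153·111.32)² + (-0.224·85.69)²) = √(290.08766 + 368.43113) = 25.662 km
Minimum: 6 at 4.075 km.

6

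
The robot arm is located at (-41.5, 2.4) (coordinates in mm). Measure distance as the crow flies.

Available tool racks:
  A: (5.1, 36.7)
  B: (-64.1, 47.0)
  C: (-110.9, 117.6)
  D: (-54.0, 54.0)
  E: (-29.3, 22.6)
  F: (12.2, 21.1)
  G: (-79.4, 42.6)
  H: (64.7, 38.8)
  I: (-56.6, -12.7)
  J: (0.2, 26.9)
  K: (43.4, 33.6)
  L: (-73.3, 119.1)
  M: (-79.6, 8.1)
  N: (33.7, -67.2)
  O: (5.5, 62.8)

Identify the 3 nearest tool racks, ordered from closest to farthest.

I, E, M

Distances from (-41.5, 2.4):
A: 57.9 mm
B: 50.0 mm
C: 134.5 mm
D: 53.1 mm
E: 23.6 mm
F: 56.9 mm
G: 55.2 mm
H: 112.3 mm
I: 21.4 mm
J: 48.4 mm
K: 90.5 mm
L: 121.0 mm
M: 38.5 mm
N: 102.5 mm
O: 76.5 mm
Sorted: I (21.4 mm) < E (23.6 mm) < M (38.5 mm) < J (48.4 mm) < B (50.0 mm) < …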